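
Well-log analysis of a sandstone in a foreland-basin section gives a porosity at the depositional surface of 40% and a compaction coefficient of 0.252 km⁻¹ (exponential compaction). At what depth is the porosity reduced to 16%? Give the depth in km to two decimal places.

Invert Athy's law: Z = ln(φ₀/φ) / β
Z = ln(0.4/0.16) / 0.252 = ln(2.5) / 0.252 = 0.9163 / 0.252 = 3.636 km

3.64 km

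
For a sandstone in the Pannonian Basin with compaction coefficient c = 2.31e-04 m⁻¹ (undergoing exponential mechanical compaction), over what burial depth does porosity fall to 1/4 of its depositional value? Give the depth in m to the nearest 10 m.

6000 m

Working in km (1 km = 1000 m; c in km⁻¹ = c in m⁻¹ × 1000):
φ/φ₀ = 1/4 ⇒ exp(−c·d) = 1/4 ⇒ d = ln(4) / c
d = 1.3863 / 0.231 = 6.001 km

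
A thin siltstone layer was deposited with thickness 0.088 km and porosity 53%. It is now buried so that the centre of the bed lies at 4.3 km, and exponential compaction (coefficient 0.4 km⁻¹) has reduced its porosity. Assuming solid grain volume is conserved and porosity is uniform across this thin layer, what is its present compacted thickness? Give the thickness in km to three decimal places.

Porosity at 4.3 km: n = 0.53·exp(−0.4×4.3) = 0.0949
Solid-volume conservation: h(1−n) = h₀(1−n₀) ⇒ h = h₀·(1−n₀)/(1−n)
h = 0.088 × (1 − 0.53)/(1 − 0.0949) = 0.088 × 0.5193 = 0.0457 km

0.046 km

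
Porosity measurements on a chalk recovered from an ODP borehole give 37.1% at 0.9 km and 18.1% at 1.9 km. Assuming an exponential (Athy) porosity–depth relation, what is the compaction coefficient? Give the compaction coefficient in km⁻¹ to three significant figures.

Athy: φ(Z) = φ₀ e^(−cZ) ⇒ φ₁/φ₂ = e^{c(Z₂−Z₁)} ⇒ c = ln(φ₁/φ₂)/(Z₂−Z₁)
c = ln(0.371/0.181) / (1.9 − 0.9) = ln(2.05) / 1 = 0.7177 / 1 = 0.7177 km⁻¹

0.718 km⁻¹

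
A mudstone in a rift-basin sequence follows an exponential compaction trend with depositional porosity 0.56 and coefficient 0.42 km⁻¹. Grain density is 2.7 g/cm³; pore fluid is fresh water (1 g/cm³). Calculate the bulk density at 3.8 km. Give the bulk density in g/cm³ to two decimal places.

2.51 g/cm³

Porosity at depth: phi = 0.56·exp(−0.42×3.8) = 0.56×0.2027 = 0.1135
Bulk density: ρ_b = (1−phi)ρ_g + phi·ρ_f = 0.8865×2.7 + 0.1135×1
       = 2.394 + 0.114 = 2.507 g/cm³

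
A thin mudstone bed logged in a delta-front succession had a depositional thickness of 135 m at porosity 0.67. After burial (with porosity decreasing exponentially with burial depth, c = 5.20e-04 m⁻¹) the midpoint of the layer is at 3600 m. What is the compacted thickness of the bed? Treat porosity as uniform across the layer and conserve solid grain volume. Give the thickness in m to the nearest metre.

Working in km (1 km = 1000 m; c in km⁻¹ = c in m⁻¹ × 1000):
Porosity at 3.6 km: φ = 0.67·exp(−0.52×3.6) = 0.1031
Solid-volume conservation: h(1−φ) = h₀(1−φ₀) ⇒ h = h₀·(1−φ₀)/(1−φ)
h = 0.135 × (1 − 0.67)/(1 − 0.1031) = 0.135 × 0.3679 = 0.0497 km

50 m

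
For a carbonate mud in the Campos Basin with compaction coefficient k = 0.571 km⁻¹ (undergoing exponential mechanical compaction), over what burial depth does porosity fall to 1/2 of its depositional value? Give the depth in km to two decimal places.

1.21 km

φ/φ₀ = 1/2 ⇒ exp(−k·d) = 1/2 ⇒ d = ln(2) / k
d = 0.6931 / 0.571 = 1.214 km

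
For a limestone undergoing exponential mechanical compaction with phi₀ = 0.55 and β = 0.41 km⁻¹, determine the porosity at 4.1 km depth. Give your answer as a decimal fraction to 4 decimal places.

0.1024

phi = phi₀·exp(−β·Z) = 0.55 × exp(−0.41 × 4.1) = 0.55 × exp(−1.681)
  = 0.55 × 0.1862 = 0.1024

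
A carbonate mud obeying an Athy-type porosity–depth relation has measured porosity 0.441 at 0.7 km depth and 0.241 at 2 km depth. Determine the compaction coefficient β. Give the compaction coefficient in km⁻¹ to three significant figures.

Athy: phi(d) = phi₀ e^(−βd) ⇒ phi₁/phi₂ = e^{β(d₂−d₁)} ⇒ β = ln(phi₁/phi₂)/(d₂−d₁)
β = ln(0.441/0.241) / (2 − 0.7) = ln(1.83) / 1.3 = 0.6042 / 1.3 = 0.4648 km⁻¹

0.465 km⁻¹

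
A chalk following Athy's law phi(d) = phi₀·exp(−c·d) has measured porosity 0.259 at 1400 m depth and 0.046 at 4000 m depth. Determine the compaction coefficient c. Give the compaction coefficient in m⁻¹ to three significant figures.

0.000665 m⁻¹

Working in km (1 km = 1000 m; c in km⁻¹ = c in m⁻¹ × 1000):
Athy: phi(d) = phi₀ e^(−cd) ⇒ phi₁/phi₂ = e^{c(d₂−d₁)} ⇒ c = ln(phi₁/phi₂)/(d₂−d₁)
c = ln(0.259/0.046) / (4 − 1.4) = ln(5.63) / 2.6 = 1.7282 / 2.6 = 0.6647 km⁻¹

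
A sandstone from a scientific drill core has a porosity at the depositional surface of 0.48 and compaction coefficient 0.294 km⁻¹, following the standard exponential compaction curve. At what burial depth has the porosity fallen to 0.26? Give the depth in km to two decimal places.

2.09 km

Invert Athy's law: d = ln(φ₀/φ) / c
d = ln(0.48/0.26) / 0.294 = ln(1.846) / 0.294 = 0.6131 / 0.294 = 2.085 km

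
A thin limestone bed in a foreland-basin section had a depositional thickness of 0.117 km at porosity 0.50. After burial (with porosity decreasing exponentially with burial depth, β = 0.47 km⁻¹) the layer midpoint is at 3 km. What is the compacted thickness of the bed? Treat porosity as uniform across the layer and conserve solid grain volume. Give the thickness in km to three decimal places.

0.067 km

Porosity at 3 km: φ = 0.5·exp(−0.47×3) = 0.1221
Solid-volume conservation: h(1−φ) = h₀(1−φ₀) ⇒ h = h₀·(1−φ₀)/(1−φ)
h = 0.117 × (1 − 0.5)/(1 − 0.1221) = 0.117 × 0.5695 = 0.0666 km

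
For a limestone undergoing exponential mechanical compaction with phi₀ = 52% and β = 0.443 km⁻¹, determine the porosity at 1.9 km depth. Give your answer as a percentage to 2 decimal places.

22.41%

phi = phi₀·exp(−β·z) = 0.52 × exp(−0.443 × 1.9) = 0.52 × exp(−0.8417)
  = 0.52 × 0.4310 = 0.2241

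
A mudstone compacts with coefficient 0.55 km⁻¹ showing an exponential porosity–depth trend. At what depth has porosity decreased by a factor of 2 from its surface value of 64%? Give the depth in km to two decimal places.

1.26 km

phi/phi₀ = 1/2 ⇒ exp(−c·d) = 1/2 ⇒ d = ln(2) / c
d = 0.6931 / 0.55 = 1.260 km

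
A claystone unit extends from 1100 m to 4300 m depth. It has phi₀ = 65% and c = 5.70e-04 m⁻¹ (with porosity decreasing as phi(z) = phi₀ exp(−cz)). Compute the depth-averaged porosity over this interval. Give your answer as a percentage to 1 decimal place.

16.0%

Working in km (1 km = 1000 m; c in km⁻¹ = c in m⁻¹ × 1000):
⟨phi⟩ = (1/(z₂−z₁)) ∫ phi₀ e^(−cz) dz = phi₀·(e^(−c·z₁) − e^(−c·z₂)) / (c·(z₂−z₁))
e^(−0.57×1.1) = 0.5342; e^(−0.57×4.3) = 0.0862
⟨phi⟩ = 0.65 × (0.5342 − 0.0862) / (0.57 × 3.2) = 0.65 × 0.2456 = 0.1596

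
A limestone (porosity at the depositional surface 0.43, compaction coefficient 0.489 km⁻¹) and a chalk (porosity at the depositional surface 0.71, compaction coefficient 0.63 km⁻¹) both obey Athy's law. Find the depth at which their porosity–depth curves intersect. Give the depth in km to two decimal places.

Set φ₀ₐ e^(−cₐZ) = φ₀ᵦ e^(−cᵦZ) ⇒ ln(φ₀ₐ/φ₀ᵦ) = (cₐ − cᵦ)·Z
Z = ln(0.43/0.71) / (0.489 − 0.63) = -0.5015 / -0.141 = 3.557 km

3.56 km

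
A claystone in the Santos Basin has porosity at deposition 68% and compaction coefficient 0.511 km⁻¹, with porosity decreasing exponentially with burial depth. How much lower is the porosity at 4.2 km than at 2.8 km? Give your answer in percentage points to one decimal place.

φ(2.8) = 0.68·e^(−0.511×2.8) = 0.1626
φ(4.2) = 0.68·e^(−0.511×4.2) = 0.0795
Δφ = 0.1626 − 0.0795 = 0.0831

8.3 percentage points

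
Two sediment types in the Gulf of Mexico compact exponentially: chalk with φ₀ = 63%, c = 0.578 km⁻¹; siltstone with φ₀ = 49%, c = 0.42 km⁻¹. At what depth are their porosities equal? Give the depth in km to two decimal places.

Set φ₀ₐ e^(−cₐz) = φ₀ᵦ e^(−cᵦz) ⇒ ln(φ₀ₐ/φ₀ᵦ) = (cₐ − cᵦ)·z
z = ln(0.63/0.49) / (0.578 − 0.42) = 0.2513 / 0.158 = 1.591 km

1.59 km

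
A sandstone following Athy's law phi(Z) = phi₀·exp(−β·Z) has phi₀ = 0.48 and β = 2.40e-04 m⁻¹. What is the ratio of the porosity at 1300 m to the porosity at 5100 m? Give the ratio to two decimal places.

Working in km (1 km = 1000 m; β in km⁻¹ = β in m⁻¹ × 1000):
phi(Z₁)/phi(Z₂) = e^(−β·Z₁)/e^(−β·Z₂) = e^{β(Z₂−Z₁)}
= exp(0.24 × 3.8) = exp(0.912) = 2.4893

2.49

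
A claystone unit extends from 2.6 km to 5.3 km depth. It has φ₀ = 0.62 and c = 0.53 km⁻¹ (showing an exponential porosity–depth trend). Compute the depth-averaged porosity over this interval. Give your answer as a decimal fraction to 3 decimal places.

0.083

⟨φ⟩ = (1/(d₂−d₁)) ∫ φ₀ e^(−cd) dd = φ₀·(e^(−c·d₁) − e^(−c·d₂)) / (c·(d₂−d₁))
e^(−0.53×2.6) = 0.2521; e^(−0.53×5.3) = 0.0603
⟨φ⟩ = 0.62 × (0.2521 − 0.0603) / (0.53 × 2.7) = 0.62 × 0.1340 = 0.0831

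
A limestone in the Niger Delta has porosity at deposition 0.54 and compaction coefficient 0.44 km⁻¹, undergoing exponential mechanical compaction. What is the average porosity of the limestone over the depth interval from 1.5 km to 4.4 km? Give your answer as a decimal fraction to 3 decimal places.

⟨φ⟩ = (1/(z₂−z₁)) ∫ φ₀ e^(−βz) dz = φ₀·(e^(−β·z₁) − e^(−β·z₂)) / (β·(z₂−z₁))
e^(−0.44×1.5) = 0.5169; e^(−0.44×4.4) = 0.1443
⟨φ⟩ = 0.54 × (0.5169 − 0.1443) / (0.44 × 2.9) = 0.54 × 0.2920 = 0.1577

0.158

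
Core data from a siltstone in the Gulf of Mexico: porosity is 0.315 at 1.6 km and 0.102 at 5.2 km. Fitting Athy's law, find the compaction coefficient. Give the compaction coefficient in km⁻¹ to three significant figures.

0.313 km⁻¹

Athy: phi(Z) = phi₀ e^(−βZ) ⇒ phi₁/phi₂ = e^{β(Z₂−Z₁)} ⇒ β = ln(phi₁/phi₂)/(Z₂−Z₁)
β = ln(0.315/0.102) / (5.2 − 1.6) = ln(3.088) / 3.6 = 1.1276 / 3.6 = 0.3132 km⁻¹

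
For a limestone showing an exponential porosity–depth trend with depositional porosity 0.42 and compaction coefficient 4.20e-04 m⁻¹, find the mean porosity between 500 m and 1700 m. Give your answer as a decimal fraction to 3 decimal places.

0.267

Working in km (1 km = 1000 m; k in km⁻¹ = k in m⁻¹ × 1000):
⟨φ⟩ = (1/(Z₂−Z₁)) ∫ φ₀ e^(−kZ) dZ = φ₀·(e^(−k·Z₁) − e^(−k·Z₂)) / (k·(Z₂−Z₁))
e^(−0.42×0.5) = 0.8106; e^(−0.42×1.7) = 0.4897
⟨φ⟩ = 0.42 × (0.8106 − 0.4897) / (0.42 × 1.2) = 0.42 × 0.6367 = 0.2674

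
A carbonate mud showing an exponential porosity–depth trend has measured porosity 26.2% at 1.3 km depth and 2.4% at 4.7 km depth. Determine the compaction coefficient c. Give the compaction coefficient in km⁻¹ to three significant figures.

Athy: phi(Z) = phi₀ e^(−cZ) ⇒ phi₁/phi₂ = e^{c(Z₂−Z₁)} ⇒ c = ln(phi₁/phi₂)/(Z₂−Z₁)
c = ln(0.262/0.024) / (4.7 − 1.3) = ln(10.92) / 3.4 = 2.3903 / 3.4 = 0.703 km⁻¹

0.703 km⁻¹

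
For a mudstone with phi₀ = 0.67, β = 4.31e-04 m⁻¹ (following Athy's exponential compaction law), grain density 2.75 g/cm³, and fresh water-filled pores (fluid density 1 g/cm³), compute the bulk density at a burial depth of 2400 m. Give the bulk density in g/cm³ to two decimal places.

Working in km (1 km = 1000 m; β in km⁻¹ = β in m⁻¹ × 1000):
Porosity at depth: phi = 0.67·exp(−0.431×2.4) = 0.67×0.3554 = 0.2381
Bulk density: ρ_b = (1−phi)ρ_g + phi·ρ_f = 0.7619×2.75 + 0.2381×1
       = 2.095 + 0.238 = 2.333 g/cm³

2.33 g/cm³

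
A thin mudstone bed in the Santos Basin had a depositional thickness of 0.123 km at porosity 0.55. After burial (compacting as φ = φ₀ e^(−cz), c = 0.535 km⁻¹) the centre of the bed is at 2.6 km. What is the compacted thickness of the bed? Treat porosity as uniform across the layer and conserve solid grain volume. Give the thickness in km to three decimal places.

Porosity at 2.6 km: φ = 0.55·exp(−0.535×2.6) = 0.1369
Solid-volume conservation: h(1−φ) = h₀(1−φ₀) ⇒ h = h₀·(1−φ₀)/(1−φ)
h = 0.123 × (1 − 0.55)/(1 − 0.1369) = 0.123 × 0.5213 = 0.0641 km

0.064 km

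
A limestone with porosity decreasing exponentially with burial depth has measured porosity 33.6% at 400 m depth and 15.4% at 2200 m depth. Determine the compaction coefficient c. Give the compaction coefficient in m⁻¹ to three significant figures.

Working in km (1 km = 1000 m; c in km⁻¹ = c in m⁻¹ × 1000):
Athy: n(d) = n₀ e^(−cd) ⇒ n₁/n₂ = e^{c(d₂−d₁)} ⇒ c = ln(n₁/n₂)/(d₂−d₁)
c = ln(0.336/0.154) / (2.2 − 0.4) = ln(2.182) / 1.8 = 0.7802 / 1.8 = 0.4334 km⁻¹

0.000433 m⁻¹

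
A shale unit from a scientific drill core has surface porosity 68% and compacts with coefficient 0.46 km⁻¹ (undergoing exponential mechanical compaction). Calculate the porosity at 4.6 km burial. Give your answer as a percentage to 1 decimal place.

8.2%

phi = phi₀·exp(−k·d) = 0.68 × exp(−0.46 × 4.6) = 0.68 × exp(−2.116)
  = 0.68 × 0.1205 = 0.0819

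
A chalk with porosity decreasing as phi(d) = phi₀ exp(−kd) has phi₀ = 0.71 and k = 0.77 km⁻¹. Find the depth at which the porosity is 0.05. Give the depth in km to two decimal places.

3.45 km

Invert Athy's law: d = ln(phi₀/phi) / k
d = ln(0.71/0.05) / 0.77 = ln(14.2) / 0.77 = 2.6532 / 0.77 = 3.446 km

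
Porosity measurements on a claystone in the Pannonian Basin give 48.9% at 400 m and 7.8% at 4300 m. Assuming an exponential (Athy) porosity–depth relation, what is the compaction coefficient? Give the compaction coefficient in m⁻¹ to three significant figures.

Working in km (1 km = 1000 m; c in km⁻¹ = c in m⁻¹ × 1000):
Athy: phi(d) = phi₀ e^(−cd) ⇒ phi₁/phi₂ = e^{c(d₂−d₁)} ⇒ c = ln(phi₁/phi₂)/(d₂−d₁)
c = ln(0.489/0.078) / (4.3 − 0.4) = ln(6.269) / 3.9 = 1.8357 / 3.9 = 0.4707 km⁻¹

0.000471 m⁻¹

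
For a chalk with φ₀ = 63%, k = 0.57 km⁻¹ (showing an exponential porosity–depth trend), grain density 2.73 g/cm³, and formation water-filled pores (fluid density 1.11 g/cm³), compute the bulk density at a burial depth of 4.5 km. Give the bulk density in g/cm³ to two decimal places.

Porosity at depth: φ = 0.63·exp(−0.57×4.5) = 0.63×0.0769 = 0.0485
Bulk density: ρ_b = (1−φ)ρ_g + φ·ρ_f = 0.9515×2.73 + 0.0485×1.11
       = 2.598 + 0.054 = 2.651 g/cm³

2.65 g/cm³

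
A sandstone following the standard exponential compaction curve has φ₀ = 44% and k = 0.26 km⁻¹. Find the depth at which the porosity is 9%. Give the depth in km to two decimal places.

Invert Athy's law: Z = ln(φ₀/φ) / k
Z = ln(0.44/0.09) / 0.26 = ln(4.889) / 0.26 = 1.5870 / 0.26 = 6.104 km

6.10 km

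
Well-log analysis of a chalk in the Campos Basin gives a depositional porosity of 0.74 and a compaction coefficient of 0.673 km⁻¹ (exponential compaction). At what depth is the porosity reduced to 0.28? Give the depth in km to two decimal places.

1.44 km

Invert Athy's law: d = ln(n₀/n) / k
d = ln(0.74/0.28) / 0.673 = ln(2.643) / 0.673 = 0.9719 / 0.673 = 1.444 km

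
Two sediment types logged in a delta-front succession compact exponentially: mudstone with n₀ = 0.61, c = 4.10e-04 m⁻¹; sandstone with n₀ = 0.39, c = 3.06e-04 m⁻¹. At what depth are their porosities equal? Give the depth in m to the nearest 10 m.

Working in km (1 km = 1000 m; c in km⁻¹ = c in m⁻¹ × 1000):
Set n₀ₐ e^(−cₐd) = n₀ᵦ e^(−cᵦd) ⇒ ln(n₀ₐ/n₀ᵦ) = (cₐ − cᵦ)·d
d = ln(0.61/0.39) / (0.41 − 0.306) = 0.4473 / 0.104 = 4.301 km

4300 m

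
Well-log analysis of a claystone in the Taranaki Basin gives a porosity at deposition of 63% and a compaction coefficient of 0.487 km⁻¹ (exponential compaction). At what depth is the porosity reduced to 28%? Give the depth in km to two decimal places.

Invert Athy's law: z = ln(φ₀/φ) / β
z = ln(0.63/0.28) / 0.487 = ln(2.25) / 0.487 = 0.8109 / 0.487 = 1.665 km

1.67 km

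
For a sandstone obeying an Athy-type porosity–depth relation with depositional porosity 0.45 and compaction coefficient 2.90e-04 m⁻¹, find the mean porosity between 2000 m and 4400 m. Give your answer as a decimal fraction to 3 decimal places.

0.182

Working in km (1 km = 1000 m; β in km⁻¹ = β in m⁻¹ × 1000):
⟨phi⟩ = (1/(z₂−z₁)) ∫ phi₀ e^(−βz) dz = phi₀·(e^(−β·z₁) − e^(−β·z₂)) / (β·(z₂−z₁))
e^(−0.29×2) = 0.5599; e^(−0.29×4.4) = 0.2792
⟨phi⟩ = 0.45 × (0.5599 − 0.2792) / (0.29 × 2.4) = 0.45 × 0.4034 = 0.1815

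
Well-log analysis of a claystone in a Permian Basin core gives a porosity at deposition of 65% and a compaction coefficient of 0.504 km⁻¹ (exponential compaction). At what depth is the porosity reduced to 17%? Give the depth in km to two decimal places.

Invert Athy's law: Z = ln(φ₀/φ) / k
Z = ln(0.65/0.17) / 0.504 = ln(3.824) / 0.504 = 1.3412 / 0.504 = 2.661 km

2.66 km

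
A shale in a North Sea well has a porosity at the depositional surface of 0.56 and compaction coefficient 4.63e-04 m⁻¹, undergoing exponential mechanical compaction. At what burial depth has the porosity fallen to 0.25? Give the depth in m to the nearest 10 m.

1740 m

Working in km (1 km = 1000 m; c in km⁻¹ = c in m⁻¹ × 1000):
Invert Athy's law: z = ln(phi₀/phi) / c
z = ln(0.56/0.25) / 0.463 = ln(2.24) / 0.463 = 0.8065 / 0.463 = 1.742 km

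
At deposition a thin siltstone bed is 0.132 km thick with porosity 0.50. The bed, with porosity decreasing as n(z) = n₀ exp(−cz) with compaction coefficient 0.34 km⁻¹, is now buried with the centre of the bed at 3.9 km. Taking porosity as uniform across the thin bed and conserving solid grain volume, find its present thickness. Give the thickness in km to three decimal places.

Porosity at 3.9 km: n = 0.5·exp(−0.34×3.9) = 0.1328
Solid-volume conservation: h(1−n) = h₀(1−n₀) ⇒ h = h₀·(1−n₀)/(1−n)
h = 0.132 × (1 − 0.5)/(1 − 0.1328) = 0.132 × 0.5765 = 0.0761 km

0.076 km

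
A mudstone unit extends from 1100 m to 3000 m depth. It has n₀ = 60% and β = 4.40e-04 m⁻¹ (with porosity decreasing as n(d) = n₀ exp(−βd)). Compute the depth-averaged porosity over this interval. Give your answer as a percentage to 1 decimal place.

25.1%

Working in km (1 km = 1000 m; β in km⁻¹ = β in m⁻¹ × 1000):
⟨n⟩ = (1/(d₂−d₁)) ∫ n₀ e^(−βd) dd = n₀·(e^(−β·d₁) − e^(−β·d₂)) / (β·(d₂−d₁))
e^(−0.44×1.1) = 0.6163; e^(−0.44×3) = 0.2671
⟨n⟩ = 0.6 × (0.6163 − 0.2671) / (0.44 × 1.9) = 0.6 × 0.4177 = 0.2506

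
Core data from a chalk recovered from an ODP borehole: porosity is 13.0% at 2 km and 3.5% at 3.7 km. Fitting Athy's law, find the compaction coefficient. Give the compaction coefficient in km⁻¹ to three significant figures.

Athy: phi(z) = phi₀ e^(−kz) ⇒ phi₁/phi₂ = e^{k(z₂−z₁)} ⇒ k = ln(phi₁/phi₂)/(z₂−z₁)
k = ln(0.13/0.035) / (3.7 − 2) = ln(3.714) / 1.7 = 1.3122 / 1.7 = 0.7719 km⁻¹

0.772 km⁻¹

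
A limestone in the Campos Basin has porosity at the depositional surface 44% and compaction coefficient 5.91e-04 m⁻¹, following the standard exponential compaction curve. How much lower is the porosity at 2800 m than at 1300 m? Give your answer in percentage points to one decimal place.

Working in km (1 km = 1000 m; β in km⁻¹ = β in m⁻¹ × 1000):
n(1.3) = 0.44·e^(−0.591×1.3) = 0.2041
n(2.8) = 0.44·e^(−0.591×2.8) = 0.0841
Δn = 0.2041 − 0.0841 = 0.1200

12.0 percentage points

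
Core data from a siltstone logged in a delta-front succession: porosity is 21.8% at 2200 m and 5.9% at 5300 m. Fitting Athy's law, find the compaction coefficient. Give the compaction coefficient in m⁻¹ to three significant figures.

Working in km (1 km = 1000 m; β in km⁻¹ = β in m⁻¹ × 1000):
Athy: φ(Z) = φ₀ e^(−βZ) ⇒ φ₁/φ₂ = e^{β(Z₂−Z₁)} ⇒ β = ln(φ₁/φ₂)/(Z₂−Z₁)
β = ln(0.218/0.059) / (5.3 − 2.2) = ln(3.695) / 3.1 = 1.3070 / 3.1 = 0.4216 km⁻¹

0.000422 m⁻¹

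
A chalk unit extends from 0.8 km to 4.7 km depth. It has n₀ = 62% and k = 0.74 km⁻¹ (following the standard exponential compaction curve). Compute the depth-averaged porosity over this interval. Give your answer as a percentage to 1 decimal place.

⟨n⟩ = (1/(z₂−z₁)) ∫ n₀ e^(−kz) dz = n₀·(e^(−k·z₁) − e^(−k·z₂)) / (k·(z₂−z₁))
e^(−0.74×0.8) = 0.5532; e^(−0.74×4.7) = 0.0309
⟨n⟩ = 0.62 × (0.5532 − 0.0309) / (0.74 × 3.9) = 0.62 × 0.1810 = 0.1122

11.2%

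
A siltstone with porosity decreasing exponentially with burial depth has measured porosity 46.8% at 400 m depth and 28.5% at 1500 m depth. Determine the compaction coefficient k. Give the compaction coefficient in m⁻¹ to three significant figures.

0.000451 m⁻¹

Working in km (1 km = 1000 m; k in km⁻¹ = k in m⁻¹ × 1000):
Athy: phi(Z) = phi₀ e^(−kZ) ⇒ phi₁/phi₂ = e^{k(Z₂−Z₁)} ⇒ k = ln(phi₁/phi₂)/(Z₂−Z₁)
k = ln(0.468/0.285) / (1.5 − 0.4) = ln(1.642) / 1.1 = 0.4960 / 1.1 = 0.4509 km⁻¹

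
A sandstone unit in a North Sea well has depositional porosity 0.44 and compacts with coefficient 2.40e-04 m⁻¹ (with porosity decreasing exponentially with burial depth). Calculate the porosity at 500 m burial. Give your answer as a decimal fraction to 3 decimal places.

0.390

Working in km (1 km = 1000 m; β in km⁻¹ = β in m⁻¹ × 1000):
φ = φ₀·exp(−β·d) = 0.44 × exp(−0.24 × 0.5) = 0.44 × exp(−0.12)
  = 0.44 × 0.8869 = 0.3902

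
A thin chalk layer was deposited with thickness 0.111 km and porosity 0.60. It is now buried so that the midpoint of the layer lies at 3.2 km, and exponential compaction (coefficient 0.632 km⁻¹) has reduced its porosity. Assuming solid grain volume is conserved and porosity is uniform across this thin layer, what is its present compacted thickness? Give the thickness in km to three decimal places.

Porosity at 3.2 km: phi = 0.6·exp(−0.632×3.2) = 0.0794
Solid-volume conservation: h(1−phi) = h₀(1−phi₀) ⇒ h = h₀·(1−phi₀)/(1−phi)
h = 0.111 × (1 − 0.6)/(1 − 0.0794) = 0.111 × 0.4345 = 0.0482 km

0.048 km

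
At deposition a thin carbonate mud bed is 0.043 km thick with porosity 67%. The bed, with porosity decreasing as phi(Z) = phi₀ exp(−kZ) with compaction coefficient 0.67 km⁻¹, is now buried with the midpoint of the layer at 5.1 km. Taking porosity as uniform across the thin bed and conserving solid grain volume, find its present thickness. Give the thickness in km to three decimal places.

0.015 km

Porosity at 5.1 km: phi = 0.67·exp(−0.67×5.1) = 0.0220
Solid-volume conservation: h(1−phi) = h₀(1−phi₀) ⇒ h = h₀·(1−phi₀)/(1−phi)
h = 0.043 × (1 − 0.67)/(1 − 0.0220) = 0.043 × 0.3374 = 0.0145 km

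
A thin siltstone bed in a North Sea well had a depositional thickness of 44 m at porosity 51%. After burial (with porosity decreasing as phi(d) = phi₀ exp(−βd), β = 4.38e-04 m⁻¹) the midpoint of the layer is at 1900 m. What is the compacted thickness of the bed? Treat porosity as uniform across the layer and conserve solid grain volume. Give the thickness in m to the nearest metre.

28 m

Working in km (1 km = 1000 m; β in km⁻¹ = β in m⁻¹ × 1000):
Porosity at 1.9 km: phi = 0.51·exp(−0.438×1.9) = 0.2219
Solid-volume conservation: h(1−phi) = h₀(1−phi₀) ⇒ h = h₀·(1−phi₀)/(1−phi)
h = 0.044 × (1 − 0.51)/(1 − 0.2219) = 0.044 × 0.6297 = 0.0277 km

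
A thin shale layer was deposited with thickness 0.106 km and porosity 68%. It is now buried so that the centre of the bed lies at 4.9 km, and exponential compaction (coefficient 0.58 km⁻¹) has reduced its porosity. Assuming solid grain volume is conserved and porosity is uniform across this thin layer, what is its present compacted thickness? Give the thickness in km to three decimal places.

Porosity at 4.9 km: n = 0.68·exp(−0.58×4.9) = 0.0397
Solid-volume conservation: h(1−n) = h₀(1−n₀) ⇒ h = h₀·(1−n₀)/(1−n)
h = 0.106 × (1 − 0.68)/(1 − 0.0397) = 0.106 × 0.3332 = 0.0353 km

0.035 km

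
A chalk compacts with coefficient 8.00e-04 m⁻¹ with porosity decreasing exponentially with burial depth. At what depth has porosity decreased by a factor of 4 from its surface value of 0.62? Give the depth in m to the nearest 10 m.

1730 m

Working in km (1 km = 1000 m; c in km⁻¹ = c in m⁻¹ × 1000):
n/n₀ = 1/4 ⇒ exp(−c·Z) = 1/4 ⇒ Z = ln(4) / c
Z = 1.3863 / 0.8 = 1.733 km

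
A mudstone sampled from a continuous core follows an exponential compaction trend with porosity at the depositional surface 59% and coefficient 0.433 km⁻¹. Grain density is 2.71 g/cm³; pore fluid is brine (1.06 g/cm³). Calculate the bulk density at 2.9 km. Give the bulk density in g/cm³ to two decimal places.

Porosity at depth: phi = 0.59·exp(−0.433×2.9) = 0.59×0.2849 = 0.1681
Bulk density: ρ_b = (1−phi)ρ_g + phi·ρ_f = 0.8319×2.71 + 0.1681×1.06
       = 2.255 + 0.178 = 2.433 g/cm³

2.43 g/cm³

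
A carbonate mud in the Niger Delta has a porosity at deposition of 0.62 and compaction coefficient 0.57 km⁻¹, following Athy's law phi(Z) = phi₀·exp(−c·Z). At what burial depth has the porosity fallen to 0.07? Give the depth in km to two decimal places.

3.83 km

Invert Athy's law: Z = ln(phi₀/phi) / c
Z = ln(0.62/0.07) / 0.57 = ln(8.857) / 0.57 = 2.1812 / 0.57 = 3.827 km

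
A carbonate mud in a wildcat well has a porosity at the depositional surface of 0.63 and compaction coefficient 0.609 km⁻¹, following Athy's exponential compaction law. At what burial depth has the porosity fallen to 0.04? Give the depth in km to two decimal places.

4.53 km

Invert Athy's law: d = ln(φ₀/φ) / k
d = ln(0.63/0.04) / 0.609 = ln(15.75) / 0.609 = 2.7568 / 0.609 = 4.527 km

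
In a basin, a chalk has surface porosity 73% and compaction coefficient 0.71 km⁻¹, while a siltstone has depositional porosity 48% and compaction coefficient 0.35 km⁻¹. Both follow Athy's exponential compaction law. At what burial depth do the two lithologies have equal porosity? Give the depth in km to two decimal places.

Set φ₀ₐ e^(−βₐz) = φ₀ᵦ e^(−βᵦz) ⇒ ln(φ₀ₐ/φ₀ᵦ) = (βₐ − βᵦ)·z
z = ln(0.73/0.48) / (0.71 − 0.35) = 0.4193 / 0.36 = 1.165 km

1.16 km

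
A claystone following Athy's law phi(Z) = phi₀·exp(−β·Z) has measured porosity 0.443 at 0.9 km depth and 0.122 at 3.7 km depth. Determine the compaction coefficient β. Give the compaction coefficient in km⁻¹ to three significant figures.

0.461 km⁻¹

Athy: phi(Z) = phi₀ e^(−βZ) ⇒ phi₁/phi₂ = e^{β(Z₂−Z₁)} ⇒ β = ln(phi₁/phi₂)/(Z₂−Z₁)
β = ln(0.443/0.122) / (3.7 − 0.9) = ln(3.631) / 2.8 = 1.2895 / 2.8 = 0.4606 km⁻¹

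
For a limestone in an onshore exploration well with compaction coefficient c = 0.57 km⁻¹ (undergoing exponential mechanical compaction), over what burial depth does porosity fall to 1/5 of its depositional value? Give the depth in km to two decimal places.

φ/φ₀ = 1/5 ⇒ exp(−c·z) = 1/5 ⇒ z = ln(5) / c
z = 1.6094 / 0.57 = 2.824 km

2.82 km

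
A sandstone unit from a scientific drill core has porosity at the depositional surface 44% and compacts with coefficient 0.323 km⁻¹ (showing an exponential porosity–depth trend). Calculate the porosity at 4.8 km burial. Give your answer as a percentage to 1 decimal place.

phi = phi₀·exp(−β·z) = 0.44 × exp(−0.323 × 4.8) = 0.44 × exp(−1.55)
  = 0.44 × 0.2122 = 0.0934

9.3%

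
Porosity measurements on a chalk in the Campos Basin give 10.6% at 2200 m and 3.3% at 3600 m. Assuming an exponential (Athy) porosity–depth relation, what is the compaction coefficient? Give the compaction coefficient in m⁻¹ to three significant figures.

0.000834 m⁻¹

Working in km (1 km = 1000 m; k in km⁻¹ = k in m⁻¹ × 1000):
Athy: φ(Z) = φ₀ e^(−kZ) ⇒ φ₁/φ₂ = e^{k(Z₂−Z₁)} ⇒ k = ln(φ₁/φ₂)/(Z₂−Z₁)
k = ln(0.106/0.033) / (3.6 − 2.2) = ln(3.212) / 1.4 = 1.1669 / 1.4 = 0.8335 km⁻¹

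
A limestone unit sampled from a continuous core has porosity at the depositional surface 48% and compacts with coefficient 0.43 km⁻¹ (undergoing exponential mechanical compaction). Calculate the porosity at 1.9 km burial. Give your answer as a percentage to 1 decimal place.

n = n₀·exp(−c·d) = 0.48 × exp(−0.43 × 1.9) = 0.48 × exp(−0.817)
  = 0.48 × 0.4418 = 0.2120

21.2%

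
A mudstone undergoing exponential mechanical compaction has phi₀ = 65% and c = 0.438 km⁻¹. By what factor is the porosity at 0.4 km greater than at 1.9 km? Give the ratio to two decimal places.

1.93

phi(d₁)/phi(d₂) = e^(−c·d₁)/e^(−c·d₂) = e^{c(d₂−d₁)}
= exp(0.438 × 1.5) = exp(0.657) = 1.9290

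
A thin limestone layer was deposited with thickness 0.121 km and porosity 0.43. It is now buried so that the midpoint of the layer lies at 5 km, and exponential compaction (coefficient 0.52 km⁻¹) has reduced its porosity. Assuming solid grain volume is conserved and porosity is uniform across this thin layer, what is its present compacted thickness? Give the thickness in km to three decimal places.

0.071 km

Porosity at 5 km: φ = 0.43·exp(−0.52×5) = 0.0319
Solid-volume conservation: h(1−φ) = h₀(1−φ₀) ⇒ h = h₀·(1−φ₀)/(1−φ)
h = 0.121 × (1 − 0.43)/(1 − 0.0319) = 0.121 × 0.5888 = 0.0712 km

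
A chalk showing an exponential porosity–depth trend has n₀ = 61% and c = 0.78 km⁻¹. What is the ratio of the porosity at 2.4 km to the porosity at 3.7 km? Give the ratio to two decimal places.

2.76

n(z₁)/n(z₂) = e^(−c·z₁)/e^(−c·z₂) = e^{c(z₂−z₁)}
= exp(0.78 × 1.3) = exp(1.014) = 2.7566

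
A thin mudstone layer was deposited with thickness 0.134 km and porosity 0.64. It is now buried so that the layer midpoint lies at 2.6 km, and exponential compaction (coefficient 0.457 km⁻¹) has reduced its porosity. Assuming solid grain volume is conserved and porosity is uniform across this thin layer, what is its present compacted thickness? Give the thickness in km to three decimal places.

Porosity at 2.6 km: n = 0.64·exp(−0.457×2.6) = 0.1951
Solid-volume conservation: h(1−n) = h₀(1−n₀) ⇒ h = h₀·(1−n₀)/(1−n)
h = 0.134 × (1 − 0.64)/(1 − 0.1951) = 0.134 × 0.4472 = 0.0599 km

0.060 km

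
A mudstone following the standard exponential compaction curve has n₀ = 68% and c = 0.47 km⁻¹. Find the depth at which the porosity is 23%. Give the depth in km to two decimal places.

Invert Athy's law: z = ln(n₀/n) / c
z = ln(0.68/0.23) / 0.47 = ln(2.957) / 0.47 = 1.0840 / 0.47 = 2.306 km

2.31 km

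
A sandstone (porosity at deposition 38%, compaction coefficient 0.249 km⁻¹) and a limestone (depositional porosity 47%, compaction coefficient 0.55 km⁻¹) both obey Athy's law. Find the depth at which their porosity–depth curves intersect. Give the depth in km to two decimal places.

Set n₀ₐ e^(−βₐZ) = n₀ᵦ e^(−βᵦZ) ⇒ ln(n₀ₐ/n₀ᵦ) = (βₐ − βᵦ)·Z
Z = ln(0.38/0.47) / (0.249 − 0.55) = -0.2126 / -0.301 = 0.706 km

0.71 km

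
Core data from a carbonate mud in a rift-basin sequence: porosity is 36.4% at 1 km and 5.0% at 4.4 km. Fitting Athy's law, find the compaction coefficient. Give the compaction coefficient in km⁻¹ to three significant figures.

0.584 km⁻¹

Athy: n(z) = n₀ e^(−cz) ⇒ n₁/n₂ = e^{c(z₂−z₁)} ⇒ c = ln(n₁/n₂)/(z₂−z₁)
c = ln(0.364/0.05) / (4.4 − 1) = ln(7.28) / 3.4 = 1.9851 / 3.4 = 0.5839 km⁻¹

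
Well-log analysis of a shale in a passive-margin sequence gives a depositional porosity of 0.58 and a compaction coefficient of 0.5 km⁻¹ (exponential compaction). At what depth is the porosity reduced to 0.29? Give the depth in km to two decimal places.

1.39 km

Invert Athy's law: Z = ln(n₀/n) / k
Z = ln(0.58/0.29) / 0.5 = ln(2) / 0.5 = 0.6931 / 0.5 = 1.386 km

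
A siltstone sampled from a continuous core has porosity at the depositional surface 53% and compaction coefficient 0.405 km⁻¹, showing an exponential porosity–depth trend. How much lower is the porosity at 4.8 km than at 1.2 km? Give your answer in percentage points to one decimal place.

phi(1.2) = 0.53·e^(−0.405×1.2) = 0.3260
phi(4.8) = 0.53·e^(−0.405×4.8) = 0.0759
Δphi = 0.3260 − 0.0759 = 0.2501

25.0 percentage points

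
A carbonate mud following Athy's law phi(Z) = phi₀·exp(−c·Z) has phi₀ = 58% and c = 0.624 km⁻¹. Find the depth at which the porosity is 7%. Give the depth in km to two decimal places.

Invert Athy's law: Z = ln(phi₀/phi) / c
Z = ln(0.58/0.07) / 0.624 = ln(8.286) / 0.624 = 2.1145 / 0.624 = 3.389 km

3.39 km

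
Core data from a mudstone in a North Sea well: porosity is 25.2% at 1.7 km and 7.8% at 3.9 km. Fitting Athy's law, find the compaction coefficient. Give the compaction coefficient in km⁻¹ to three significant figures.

Athy: phi(Z) = phi₀ e^(−βZ) ⇒ phi₁/phi₂ = e^{β(Z₂−Z₁)} ⇒ β = ln(phi₁/phi₂)/(Z₂−Z₁)
β = ln(0.252/0.078) / (3.9 − 1.7) = ln(3.231) / 2.2 = 1.1727 / 2.2 = 0.5331 km⁻¹

0.533 km⁻¹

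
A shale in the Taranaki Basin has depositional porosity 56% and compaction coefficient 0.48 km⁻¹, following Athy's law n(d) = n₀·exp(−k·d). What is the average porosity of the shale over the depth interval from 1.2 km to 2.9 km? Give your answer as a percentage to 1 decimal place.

21.5%

⟨n⟩ = (1/(d₂−d₁)) ∫ n₀ e^(−kd) dd = n₀·(e^(−k·d₁) − e^(−k·d₂)) / (k·(d₂−d₁))
e^(−0.48×1.2) = 0.5621; e^(−0.48×2.9) = 0.2486
⟨n⟩ = 0.56 × (0.5621 − 0.2486) / (0.48 × 1.7) = 0.56 × 0.3843 = 0.2152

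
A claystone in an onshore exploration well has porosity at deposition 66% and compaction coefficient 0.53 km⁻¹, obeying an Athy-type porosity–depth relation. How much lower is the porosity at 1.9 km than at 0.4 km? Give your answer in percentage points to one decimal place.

φ(0.4) = 0.66·e^(−0.53×0.4) = 0.5339
φ(1.9) = 0.66·e^(−0.53×1.9) = 0.2411
Δφ = 0.5339 − 0.2411 = 0.2928

29.3 percentage points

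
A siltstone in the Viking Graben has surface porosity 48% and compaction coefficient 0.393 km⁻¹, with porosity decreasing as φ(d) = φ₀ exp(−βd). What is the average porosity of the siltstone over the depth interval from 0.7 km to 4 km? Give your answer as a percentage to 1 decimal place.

⟨φ⟩ = (1/(d₂−d₁)) ∫ φ₀ e^(−βd) dd = φ₀·(e^(−β·d₁) − e^(−β·d₂)) / (β·(d₂−d₁))
e^(−0.393×0.7) = 0.7595; e^(−0.393×4) = 0.2076
⟨φ⟩ = 0.48 × (0.7595 − 0.2076) / (0.393 × 3.3) = 0.48 × 0.4255 = 0.2043

20.4%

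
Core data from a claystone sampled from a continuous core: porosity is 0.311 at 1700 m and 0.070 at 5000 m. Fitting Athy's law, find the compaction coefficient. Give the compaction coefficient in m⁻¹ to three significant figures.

0.000452 m⁻¹

Working in km (1 km = 1000 m; k in km⁻¹ = k in m⁻¹ × 1000):
Athy: φ(z) = φ₀ e^(−kz) ⇒ φ₁/φ₂ = e^{k(z₂−z₁)} ⇒ k = ln(φ₁/φ₂)/(z₂−z₁)
k = ln(0.311/0.07) / (5 − 1.7) = ln(4.443) / 3.3 = 1.4913 / 3.3 = 0.4519 km⁻¹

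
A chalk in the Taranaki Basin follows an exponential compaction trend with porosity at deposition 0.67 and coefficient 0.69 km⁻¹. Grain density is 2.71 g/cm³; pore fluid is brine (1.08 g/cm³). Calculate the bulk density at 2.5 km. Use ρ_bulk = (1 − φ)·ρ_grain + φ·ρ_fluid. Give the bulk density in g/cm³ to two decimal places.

Porosity at depth: phi = 0.67·exp(−0.69×2.5) = 0.67×0.1782 = 0.1194
Bulk density: ρ_b = (1−phi)ρ_g + phi·ρ_f = 0.8806×2.71 + 0.1194×1.08
       = 2.386 + 0.129 = 2.515 g/cm³

2.52 g/cm³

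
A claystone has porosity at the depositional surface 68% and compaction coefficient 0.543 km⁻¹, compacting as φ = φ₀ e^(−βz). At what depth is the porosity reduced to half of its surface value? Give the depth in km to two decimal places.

φ/φ₀ = 1/2 ⇒ exp(−β·z) = 1/2 ⇒ z = ln(2) / β
z = 0.6931 / 0.543 = 1.277 km

1.28 km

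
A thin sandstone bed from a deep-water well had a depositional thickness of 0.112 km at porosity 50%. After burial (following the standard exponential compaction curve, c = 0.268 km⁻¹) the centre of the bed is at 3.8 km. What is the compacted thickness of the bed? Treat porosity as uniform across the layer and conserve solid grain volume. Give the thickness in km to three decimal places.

Porosity at 3.8 km: n = 0.5·exp(−0.268×3.8) = 0.1806
Solid-volume conservation: h(1−n) = h₀(1−n₀) ⇒ h = h₀·(1−n₀)/(1−n)
h = 0.112 × (1 − 0.5)/(1 − 0.1806) = 0.112 × 0.6102 = 0.0683 km

0.068 km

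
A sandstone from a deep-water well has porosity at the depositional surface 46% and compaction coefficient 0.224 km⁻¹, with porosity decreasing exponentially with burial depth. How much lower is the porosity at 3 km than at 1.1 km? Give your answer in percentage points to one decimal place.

12.5 percentage points

n(1.1) = 0.46·e^(−0.224×1.1) = 0.3595
n(3) = 0.46·e^(−0.224×3) = 0.2349
Δn = 0.3595 − 0.2349 = 0.1246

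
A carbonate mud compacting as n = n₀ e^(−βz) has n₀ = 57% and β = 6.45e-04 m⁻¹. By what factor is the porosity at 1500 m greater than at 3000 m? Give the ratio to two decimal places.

Working in km (1 km = 1000 m; β in km⁻¹ = β in m⁻¹ × 1000):
n(z₁)/n(z₂) = e^(−β·z₁)/e^(−β·z₂) = e^{β(z₂−z₁)}
= exp(0.645 × 1.5) = exp(0.9675) = 2.6314

2.63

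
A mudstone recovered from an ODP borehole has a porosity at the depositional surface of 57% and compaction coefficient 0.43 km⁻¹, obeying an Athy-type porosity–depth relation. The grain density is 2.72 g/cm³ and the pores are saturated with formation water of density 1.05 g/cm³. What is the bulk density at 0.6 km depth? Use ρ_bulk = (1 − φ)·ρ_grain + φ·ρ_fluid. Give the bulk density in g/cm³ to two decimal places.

Porosity at depth: φ = 0.57·exp(−0.43×0.6) = 0.57×0.7726 = 0.4404
Bulk density: ρ_b = (1−φ)ρ_g + φ·ρ_f = 0.5596×2.72 + 0.4404×1.05
       = 1.522 + 0.462 = 1.985 g/cm³

1.98 g/cm³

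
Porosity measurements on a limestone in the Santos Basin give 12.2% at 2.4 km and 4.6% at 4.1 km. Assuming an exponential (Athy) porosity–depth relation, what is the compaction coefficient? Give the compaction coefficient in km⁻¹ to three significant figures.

0.574 km⁻¹

Athy: φ(z) = φ₀ e^(−βz) ⇒ φ₁/φ₂ = e^{β(z₂−z₁)} ⇒ β = ln(φ₁/φ₂)/(z₂−z₁)
β = ln(0.122/0.046) / (4.1 − 2.4) = ln(2.652) / 1.7 = 0.9754 / 1.7 = 0.5738 km⁻¹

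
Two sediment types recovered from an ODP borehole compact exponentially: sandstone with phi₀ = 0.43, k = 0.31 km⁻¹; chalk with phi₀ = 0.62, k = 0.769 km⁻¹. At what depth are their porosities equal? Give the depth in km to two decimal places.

0.80 km

Set phi₀ₐ e^(−kₐZ) = phi₀ᵦ e^(−kᵦZ) ⇒ ln(phi₀ₐ/phi₀ᵦ) = (kₐ − kᵦ)·Z
Z = ln(0.43/0.62) / (0.31 − 0.769) = -0.3659 / -0.459 = 0.797 km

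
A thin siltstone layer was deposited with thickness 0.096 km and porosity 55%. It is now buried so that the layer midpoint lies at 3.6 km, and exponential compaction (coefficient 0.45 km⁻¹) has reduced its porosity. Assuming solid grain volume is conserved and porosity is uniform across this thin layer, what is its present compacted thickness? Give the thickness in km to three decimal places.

0.048 km

Porosity at 3.6 km: φ = 0.55·exp(−0.45×3.6) = 0.1088
Solid-volume conservation: h(1−φ) = h₀(1−φ₀) ⇒ h = h₀·(1−φ₀)/(1−φ)
h = 0.096 × (1 − 0.55)/(1 − 0.1088) = 0.096 × 0.5050 = 0.0485 km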